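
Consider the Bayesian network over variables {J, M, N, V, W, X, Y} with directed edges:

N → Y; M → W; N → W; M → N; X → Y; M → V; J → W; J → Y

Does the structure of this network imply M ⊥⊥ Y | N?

Yes

We examine all 4 paths between M and Y:
Path 1: M → N → Y
  N is a chain here and N is conditioned on, so the path is blocked at N.
Path 2: M → N → W ← J → Y
  N is a chain here and N is conditioned on, so the path is blocked at N.
Path 3: M → W ← N → Y
  W is a collider here and neither W nor any of its descendants is conditioned on, so the collider stays closed — the path is blocked at W.
Path 4: M → W ← J → Y
  W is a collider here and neither W nor any of its descendants is conditioned on, so the collider stays closed — the path is blocked at W.
Since every path is blocked, d-separation holds.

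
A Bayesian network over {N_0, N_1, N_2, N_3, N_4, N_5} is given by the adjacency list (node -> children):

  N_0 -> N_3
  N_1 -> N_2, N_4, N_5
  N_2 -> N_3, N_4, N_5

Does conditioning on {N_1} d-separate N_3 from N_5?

We examine all 3 paths between N_3 and N_5:
Path 1: N_3 ← N_2 → N_4 ← N_1 → N_5
  N_4 is a collider here and neither N_4 nor any of its descendants is conditioned on, so the collider stays closed — the path is blocked at N_4.
Path 2: N_3 ← N_2 ← N_1 → N_5
  N_1 is a fork here and N_1 is conditioned on, so the path is blocked at N_1.
Path 3: N_3 ← N_2 → N_5
  N_2 is a fork and N_2 is not conditioned on — no node blocks this path, so it is active.
At least one path is unblocked, so d-separation fails.

No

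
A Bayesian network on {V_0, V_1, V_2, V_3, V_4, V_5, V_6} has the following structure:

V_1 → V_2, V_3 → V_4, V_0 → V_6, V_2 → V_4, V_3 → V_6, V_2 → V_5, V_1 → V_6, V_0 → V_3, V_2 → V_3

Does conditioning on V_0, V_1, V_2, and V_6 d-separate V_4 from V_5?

Yes

Enumerating the 4 paths from V_4 to V_5 and testing each for blocking by {V_0, V_1, V_2, V_6}:
Path 1: V_4 ← V_3 ← V_0 → V_6 ← V_1 → V_2 → V_5
  V_0 is a fork here and V_0 is conditioned on, so the path is blocked at V_0.
Path 2: V_4 ← V_3 → V_6 ← V_1 → V_2 → V_5
  V_1 is a fork here and V_1 is conditioned on, so the path is blocked at V_1.
Path 3: V_4 ← V_3 ← V_2 → V_5
  V_2 is a fork here and V_2 is conditioned on, so the path is blocked at V_2.
Path 4: V_4 ← V_2 → V_5
  V_2 is a fork here and V_2 is conditioned on, so the path is blocked at V_2.
Every path is blocked, so V_4 and V_5 are d-separated given {V_0, V_1, V_2, V_6}.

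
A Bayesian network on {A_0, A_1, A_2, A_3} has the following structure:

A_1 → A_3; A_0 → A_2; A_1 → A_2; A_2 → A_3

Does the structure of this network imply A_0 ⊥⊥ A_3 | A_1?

No — A_0 and A_3 are not d-separated given {A_1}.

There are 2 undirected paths between A_0 and A_3; checking each against the conditioning set {A_1}:
  1. A_0 → A_2 ← A_1 → A_3 — A_2:collider[blocks]; A_1:fork[blocks] ⇒ blocked
  2. A_0 → A_2 → A_3 — A_2:chain[open] ⇒ active
At least one path is unblocked, so d-separation fails.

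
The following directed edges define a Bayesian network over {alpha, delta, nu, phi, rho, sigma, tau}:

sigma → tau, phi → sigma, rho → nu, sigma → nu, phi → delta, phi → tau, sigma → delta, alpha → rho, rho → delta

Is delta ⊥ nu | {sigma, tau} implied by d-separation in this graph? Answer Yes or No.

No

There are 4 undirected paths between delta and nu; checking each against the conditioning set {sigma, tau}:
  1. delta ← sigma → nu — sigma:fork[blocks] ⇒ blocked
  2. delta ← phi → sigma → nu — phi:fork[open]; sigma:chain[blocks] ⇒ blocked
  3. delta ← phi → tau ← sigma → nu — phi:fork[open]; tau:collider[open]; sigma:fork[blocks] ⇒ blocked
  4. delta ← rho → nu — rho:fork[open] ⇒ active
Because an active path exists, delta and nu are not d-separated.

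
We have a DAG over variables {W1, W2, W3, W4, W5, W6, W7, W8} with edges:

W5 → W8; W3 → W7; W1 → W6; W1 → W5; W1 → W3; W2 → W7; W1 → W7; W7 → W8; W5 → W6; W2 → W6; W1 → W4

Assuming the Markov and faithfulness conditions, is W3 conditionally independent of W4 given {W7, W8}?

No

Enumerating the 6 paths from W3 to W4 and testing each for blocking by {W7, W8}:
Path 1: W3 ← W1 → W4
  W1 is a fork and W1 is not conditioned on — no node blocks this path, so it is active.
Path 2: W3 → W7 ← W1 → W4
  W7 is a collider and W7 is conditioned on, which opens it; W1 is a fork and W1 is not conditioned on — no node blocks this path, so it is active.
Path 3: W3 → W7 ← W2 → W6 ← W1 → W4
  W6 is a collider here and neither W6 nor any of its descendants is conditioned on, so the collider stays closed — the path is blocked at W6.
Path 4: W3 → W7 ← W2 → W6 ← W5 ← W1 → W4
  W6 is a collider here and neither W6 nor any of its descendants is conditioned on, so the collider stays closed — the path is blocked at W6.
Path 5: W3 → W7 → W8 ← W5 ← W1 → W4
  W7 is a chain here and W7 is conditioned on, so the path is blocked at W7.
Path 6: W3 → W7 → W8 ← W5 → W6 ← W1 → W4
  W7 is a chain here and W7 is conditioned on, so the path is blocked at W7.
Because an active path exists, W3 and W4 are not d-separated.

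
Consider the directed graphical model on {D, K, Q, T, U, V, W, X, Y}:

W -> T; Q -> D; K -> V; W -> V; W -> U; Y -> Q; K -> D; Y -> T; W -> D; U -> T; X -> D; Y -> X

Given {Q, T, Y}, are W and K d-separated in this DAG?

There are 6 undirected paths between W and K; checking each against the conditioning set {Q, T, Y}:
  1. W → V ← K — V:collider[blocks] ⇒ blocked
  2. W → U → T ← Y → X → D ← K — U:chain[open]; T:collider[open]; Y:fork[blocks]; X:chain[open]; D:collider[blocks] ⇒ blocked
  3. W → U → T ← Y → Q → D ← K — U:chain[open]; T:collider[open]; Y:fork[blocks]; Q:chain[blocks]; D:collider[blocks] ⇒ blocked
  4. W → T ← Y → X → D ← K — T:collider[open]; Y:fork[blocks]; X:chain[open]; D:collider[blocks] ⇒ blocked
  5. W → T ← Y → Q → D ← K — T:collider[open]; Y:fork[blocks]; Q:chain[blocks]; D:collider[blocks] ⇒ blocked
  6. W → D ← K — D:collider[blocks] ⇒ blocked
Since every path is blocked, d-separation holds.

Yes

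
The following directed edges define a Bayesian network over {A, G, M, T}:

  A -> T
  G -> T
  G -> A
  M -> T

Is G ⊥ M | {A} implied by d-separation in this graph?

Enumerating the 2 paths from G to M and testing each for blocking by {A}:
Path 1: G → A → T ← M
  A is a chain here and A is conditioned on, so the path is blocked at A.
Path 2: G → T ← M
  T is a collider here and neither T nor any of its descendants is conditioned on, so the collider stays closed — the path is blocked at T.
All paths are blocked; G ⊥ M | {A} holds.

Yes — G and M are d-separated given {A}.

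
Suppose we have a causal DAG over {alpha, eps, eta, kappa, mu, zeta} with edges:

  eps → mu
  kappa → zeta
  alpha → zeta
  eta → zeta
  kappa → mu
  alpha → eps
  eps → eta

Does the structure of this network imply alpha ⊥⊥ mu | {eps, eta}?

There are 4 undirected paths between alpha and mu; checking each against the conditioning set {eps, eta}:
  1. alpha → zeta ← kappa → mu — zeta:collider[blocks]; kappa:fork[open] ⇒ blocked
  2. alpha → zeta ← eta ← eps → mu — zeta:collider[blocks]; eta:chain[blocks]; eps:fork[blocks] ⇒ blocked
  3. alpha → eps → eta → zeta ← kappa → mu — eps:chain[blocks]; eta:chain[blocks]; zeta:collider[blocks]; kappa:fork[open] ⇒ blocked
  4. alpha → eps → mu — eps:chain[blocks] ⇒ blocked
All paths are blocked; alpha ⊥ mu | {eps, eta} holds.

Yes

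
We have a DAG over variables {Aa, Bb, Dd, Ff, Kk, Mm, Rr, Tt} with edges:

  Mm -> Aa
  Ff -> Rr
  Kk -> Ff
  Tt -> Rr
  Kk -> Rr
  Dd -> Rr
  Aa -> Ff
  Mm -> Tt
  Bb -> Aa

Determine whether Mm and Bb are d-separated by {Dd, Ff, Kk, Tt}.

There are 3 undirected paths between Mm and Bb; checking each against the conditioning set {Dd, Ff, Kk, Tt}:
Path 1: Mm → Tt → Rr ← Kk → Ff ← Aa ← Bb
  Tt is a chain here and Tt is conditioned on, so the path is blocked at Tt.
Path 2: Mm → Tt → Rr ← Ff ← Aa ← Bb
  Tt is a chain here and Tt is conditioned on, so the path is blocked at Tt.
Path 3: Mm → Aa ← Bb
  Aa is a collider and its descendant Ff is conditioned on, which opens it — no node blocks this path, so it is active.
At least one path is unblocked, so d-separation fails.

No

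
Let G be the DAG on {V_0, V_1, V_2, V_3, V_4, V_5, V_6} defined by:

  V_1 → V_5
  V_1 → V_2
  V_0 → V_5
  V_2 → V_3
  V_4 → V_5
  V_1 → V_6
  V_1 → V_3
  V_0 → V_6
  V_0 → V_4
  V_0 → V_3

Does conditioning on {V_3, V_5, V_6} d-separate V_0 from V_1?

No

5 paths connect V_0 and V_1; each must be blocked for d-separation to hold:
Path 1: V_0 → V_5 ← V_1
  V_5 is a collider and V_5 is conditioned on, which opens it — no node blocks this path, so it is active.
Path 2: V_0 → V_6 ← V_1
  V_6 is a collider and V_6 is conditioned on, which opens it — no node blocks this path, so it is active.
Path 3: V_0 → V_3 ← V_2 ← V_1
  V_3 is a collider and V_3 is conditioned on, which opens it; V_2 is a chain and V_2 is not conditioned on — no node blocks this path, so it is active.
Path 4: V_0 → V_3 ← V_1
  V_3 is a collider and V_3 is conditioned on, which opens it — no node blocks this path, so it is active.
Path 5: V_0 → V_4 → V_5 ← V_1
  V_4 is a chain and V_4 is not conditioned on; V_5 is a collider and V_5 is conditioned on, which opens it — no node blocks this path, so it is active.
Since the path V_0 → V_5 ← V_1 is active, V_0 and V_1 are not d-separated given {V_3, V_5, V_6}.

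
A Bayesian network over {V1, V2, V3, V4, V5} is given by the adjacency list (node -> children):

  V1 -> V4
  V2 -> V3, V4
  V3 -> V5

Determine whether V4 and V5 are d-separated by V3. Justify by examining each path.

The only undirected path from V4 to V5 is:
Path 1: V4 ← V2 → V3 → V5
  V3 is a chain here and V3 is conditioned on, so the path is blocked at V3.
All paths are blocked; V4 ⊥ V5 | {V3} holds.

Yes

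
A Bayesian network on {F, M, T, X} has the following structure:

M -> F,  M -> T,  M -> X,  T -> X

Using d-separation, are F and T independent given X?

We examine all 2 paths between F and T:
Path 1: F ← M → X ← T
  M is a fork and M is not conditioned on; X is a collider and X is conditioned on, which opens it — no node blocks this path, so it is active.
Path 2: F ← M → T
  M is a fork and M is not conditioned on — no node blocks this path, so it is active.
At least one path is unblocked, so d-separation fails.

No — F and T are not d-separated given {X}.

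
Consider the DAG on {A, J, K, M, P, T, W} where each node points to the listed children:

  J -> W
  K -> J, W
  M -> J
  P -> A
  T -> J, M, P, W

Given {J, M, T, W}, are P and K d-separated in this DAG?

We examine all 6 paths between P and K:
Path 1: P ← T → M → J ← K
  T is a fork here and T is conditioned on, so the path is blocked at T.
Path 2: P ← T → M → J → W ← K
  T is a fork here and T is conditioned on, so the path is blocked at T.
Path 3: P ← T → W ← K
  T is a fork here and T is conditioned on, so the path is blocked at T.
Path 4: P ← T → W ← J ← K
  T is a fork here and T is conditioned on, so the path is blocked at T.
Path 5: P ← T → J ← K
  T is a fork here and T is conditioned on, so the path is blocked at T.
Path 6: P ← T → J → W ← K
  T is a fork here and T is conditioned on, so the path is blocked at T.
Since every path is blocked, d-separation holds.

Yes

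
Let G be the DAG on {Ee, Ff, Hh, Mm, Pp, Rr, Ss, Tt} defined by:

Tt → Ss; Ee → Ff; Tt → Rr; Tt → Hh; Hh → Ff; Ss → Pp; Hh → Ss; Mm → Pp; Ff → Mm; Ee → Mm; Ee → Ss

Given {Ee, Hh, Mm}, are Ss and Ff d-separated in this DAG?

Yes — Ss and Ff are d-separated given {Ee, Hh, Mm}.

There are 6 undirected paths between Ss and Ff; checking each against the conditioning set {Ee, Hh, Mm}:
  1. Ss → Pp ← Mm ← Ff — Pp:collider[blocks]; Mm:chain[blocks] ⇒ blocked
  2. Ss → Pp ← Mm ← Ee → Ff — Pp:collider[blocks]; Mm:chain[blocks]; Ee:fork[blocks] ⇒ blocked
  3. Ss ← Tt → Hh → Ff — Tt:fork[open]; Hh:chain[blocks] ⇒ blocked
  4. Ss ← Hh → Ff — Hh:fork[blocks] ⇒ blocked
  5. Ss ← Ee → Mm ← Ff — Ee:fork[blocks]; Mm:collider[open] ⇒ blocked
  6. Ss ← Ee → Ff — Ee:fork[blocks] ⇒ blocked
Since every path is blocked, d-separation holds.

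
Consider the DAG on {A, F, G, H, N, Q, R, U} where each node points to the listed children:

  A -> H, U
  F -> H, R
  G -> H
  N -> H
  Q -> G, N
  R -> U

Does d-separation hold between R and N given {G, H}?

Enumerating the 4 paths from R to N and testing each for blocking by {G, H}:
  1. R → U ← A → H ← N — U:collider[blocks]; A:fork[open]; H:collider[open] ⇒ blocked
  2. R → U ← A → H ← G ← Q → N — U:collider[blocks]; A:fork[open]; H:collider[open]; G:chain[blocks]; Q:fork[open] ⇒ blocked
  3. R ← F → H ← N — F:fork[open]; H:collider[open] ⇒ active
  4. R ← F → H ← G ← Q → N — F:fork[open]; H:collider[open]; G:chain[blocks]; Q:fork[open] ⇒ blocked
At least one path is unblocked, so d-separation fails.

No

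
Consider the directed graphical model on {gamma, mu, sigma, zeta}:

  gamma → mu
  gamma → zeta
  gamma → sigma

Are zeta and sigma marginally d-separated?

There is one path between zeta and sigma:
Path 1: zeta ← gamma → sigma
  gamma is a fork and gamma is not conditioned on — no node blocks this path, so it is active.
Since the path zeta ← gamma → sigma is active, zeta and sigma are not d-separated given ∅.

No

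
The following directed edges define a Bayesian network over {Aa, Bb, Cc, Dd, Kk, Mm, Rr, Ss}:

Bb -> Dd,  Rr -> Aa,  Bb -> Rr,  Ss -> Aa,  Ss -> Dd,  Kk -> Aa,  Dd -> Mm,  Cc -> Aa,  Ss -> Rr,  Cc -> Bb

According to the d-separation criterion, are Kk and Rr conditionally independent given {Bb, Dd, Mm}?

Yes

We examine all 5 paths between Kk and Rr:
Path 1: Kk → Aa ← Rr
  Aa is a collider here and neither Aa nor any of its descendants is conditioned on, so the collider stays closed — the path is blocked at Aa.
Path 2: Kk → Aa ← Ss → Rr
  Aa is a collider here and neither Aa nor any of its descendants is conditioned on, so the collider stays closed — the path is blocked at Aa.
Path 3: Kk → Aa ← Ss → Dd ← Bb → Rr
  Aa is a collider here and neither Aa nor any of its descendants is conditioned on, so the collider stays closed — the path is blocked at Aa.
Path 4: Kk → Aa ← Cc → Bb → Rr
  Aa is a collider here and neither Aa nor any of its descendants is conditioned on, so the collider stays closed — the path is blocked at Aa.
Path 5: Kk → Aa ← Cc → Bb → Dd ← Ss → Rr
  Aa is a collider here and neither Aa nor any of its descendants is conditioned on, so the collider stays closed — the path is blocked at Aa.
Every path is blocked, so Kk and Rr are d-separated given {Bb, Dd, Mm}.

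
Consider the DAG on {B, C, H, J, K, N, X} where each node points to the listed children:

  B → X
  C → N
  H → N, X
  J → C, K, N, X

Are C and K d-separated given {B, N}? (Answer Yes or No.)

No

We examine all 3 paths between C and K:
Path 1: C ← J → K
  J is a fork and J is not conditioned on — no node blocks this path, so it is active.
Path 2: C → N ← H → X ← J → K
  X is a collider here and neither X nor any of its descendants is conditioned on, so the collider stays closed — the path is blocked at X.
Path 3: C → N ← J → K
  N is a collider and N is conditioned on, which opens it; J is a fork and J is not conditioned on — no node blocks this path, so it is active.
Because an active path exists, C and K are not d-separated.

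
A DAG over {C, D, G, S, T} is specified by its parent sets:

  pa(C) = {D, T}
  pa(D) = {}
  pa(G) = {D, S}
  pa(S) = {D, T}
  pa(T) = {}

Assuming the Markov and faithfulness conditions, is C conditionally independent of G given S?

No

4 paths connect C and G; each must be blocked for d-separation to hold:
  1. C ← D → S → G — D:fork[open]; S:chain[blocks] ⇒ blocked
  2. C ← D → G — D:fork[open] ⇒ active
  3. C ← T → S ← D → G — T:fork[open]; S:collider[open]; D:fork[open] ⇒ active
  4. C ← T → S → G — T:fork[open]; S:chain[blocks] ⇒ blocked
Since the path C ← D → G is active, C and G are not d-separated given {S}.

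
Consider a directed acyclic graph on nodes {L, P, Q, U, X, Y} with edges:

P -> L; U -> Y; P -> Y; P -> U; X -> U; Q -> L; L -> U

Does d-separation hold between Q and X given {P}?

There are 3 undirected paths between Q and X; checking each against the conditioning set {P}:
Path 1: Q → L → U ← X
  U is a collider here and neither U nor any of its descendants is conditioned on, so the collider stays closed — the path is blocked at U.
Path 2: Q → L ← P → U ← X
  L is a collider here and neither L nor any of its descendants is conditioned on, so the collider stays closed — the path is blocked at L.
Path 3: Q → L ← P → Y ← U ← X
  L is a collider here and neither L nor any of its descendants is conditioned on, so the collider stays closed — the path is blocked at L.
Since every path is blocked, d-separation holds.

Yes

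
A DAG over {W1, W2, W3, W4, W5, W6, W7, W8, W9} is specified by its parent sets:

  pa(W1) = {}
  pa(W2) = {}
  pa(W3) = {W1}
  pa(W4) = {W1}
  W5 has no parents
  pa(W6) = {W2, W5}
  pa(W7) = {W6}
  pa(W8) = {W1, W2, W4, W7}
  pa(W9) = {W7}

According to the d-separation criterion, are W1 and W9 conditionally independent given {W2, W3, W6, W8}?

There are 4 undirected paths between W1 and W9; checking each against the conditioning set {W2, W3, W6, W8}:
Path 1: W1 → W4 → W8 ← W2 → W6 → W7 → W9
  W2 is a fork here and W2 is conditioned on, so the path is blocked at W2.
Path 2: W1 → W4 → W8 ← W7 → W9
  W4 is a chain and W4 is not conditioned on; W8 is a collider and W8 is conditioned on, which opens it; W7 is a fork and W7 is not conditioned on — no node blocks this path, so it is active.
Path 3: W1 → W8 ← W2 → W6 → W7 → W9
  W2 is a fork here and W2 is conditioned on, so the path is blocked at W2.
Path 4: W1 → W8 ← W7 → W9
  W8 is a collider and W8 is conditioned on, which opens it; W7 is a fork and W7 is not conditioned on — no node blocks this path, so it is active.
Since the path W1 → W4 → W8 ← W7 → W9 is active, W1 and W9 are not d-separated given {W2, W3, W6, W8}.

No — W1 and W9 are not d-separated given {W2, W3, W6, W8}.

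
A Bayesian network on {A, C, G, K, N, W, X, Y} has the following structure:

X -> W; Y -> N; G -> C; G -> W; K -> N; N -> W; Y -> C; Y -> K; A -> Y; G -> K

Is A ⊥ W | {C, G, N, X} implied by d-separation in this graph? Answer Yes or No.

6 paths connect A and W; each must be blocked for d-separation to hold:
Path 1: A → Y → K → N → W
  N is a chain here and N is conditioned on, so the path is blocked at N.
Path 2: A → Y → K ← G → W
  G is a fork here and G is conditioned on, so the path is blocked at G.
Path 3: A → Y → C ← G → W
  G is a fork here and G is conditioned on, so the path is blocked at G.
Path 4: A → Y → C ← G → K → N → W
  G is a fork here and G is conditioned on, so the path is blocked at G.
Path 5: A → Y → N → W
  N is a chain here and N is conditioned on, so the path is blocked at N.
Path 6: A → Y → N ← K ← G → W
  G is a fork here and G is conditioned on, so the path is blocked at G.
All paths are blocked; A ⊥ W | {C, G, N, X} holds.

Yes — A and W are d-separated given {C, G, N, X}.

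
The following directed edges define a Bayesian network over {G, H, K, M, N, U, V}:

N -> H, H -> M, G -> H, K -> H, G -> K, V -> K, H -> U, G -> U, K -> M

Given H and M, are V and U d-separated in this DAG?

There are 6 undirected paths between V and U; checking each against the conditioning set {H, M}:
  1. V → K → M ← H → U — K:chain[open]; M:collider[open]; H:fork[blocks] ⇒ blocked
  2. V → K → M ← H ← G → U — K:chain[open]; M:collider[open]; H:chain[blocks]; G:fork[open] ⇒ blocked
  3. V → K → H → U — K:chain[open]; H:chain[blocks] ⇒ blocked
  4. V → K → H ← G → U — K:chain[open]; H:collider[open]; G:fork[open] ⇒ active
  5. V → K ← G → U — K:collider[open]; G:fork[open] ⇒ active
  6. V → K ← G → H → U — K:collider[open]; G:fork[open]; H:chain[blocks] ⇒ blocked
Because an active path exists, V and U are not d-separated.

No — V and U are not d-separated given {H, M}.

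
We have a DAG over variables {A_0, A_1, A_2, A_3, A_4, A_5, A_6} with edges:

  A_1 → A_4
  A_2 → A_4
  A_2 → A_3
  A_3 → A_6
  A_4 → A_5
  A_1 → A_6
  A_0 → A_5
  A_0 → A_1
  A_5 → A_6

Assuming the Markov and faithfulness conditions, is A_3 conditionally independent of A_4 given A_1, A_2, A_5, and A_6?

5 paths connect A_3 and A_4; each must be blocked for d-separation to hold:
Path 1: A_3 ← A_2 → A_4
  A_2 is a fork here and A_2 is conditioned on, so the path is blocked at A_2.
Path 2: A_3 → A_6 ← A_1 → A_4
  A_1 is a fork here and A_1 is conditioned on, so the path is blocked at A_1.
Path 3: A_3 → A_6 ← A_1 ← A_0 → A_5 ← A_4
  A_1 is a chain here and A_1 is conditioned on, so the path is blocked at A_1.
Path 4: A_3 → A_6 ← A_5 ← A_4
  A_5 is a chain here and A_5 is conditioned on, so the path is blocked at A_5.
Path 5: A_3 → A_6 ← A_5 ← A_0 → A_1 → A_4
  A_5 is a chain here and A_5 is conditioned on, so the path is blocked at A_5.
Since every path is blocked, d-separation holds.

Yes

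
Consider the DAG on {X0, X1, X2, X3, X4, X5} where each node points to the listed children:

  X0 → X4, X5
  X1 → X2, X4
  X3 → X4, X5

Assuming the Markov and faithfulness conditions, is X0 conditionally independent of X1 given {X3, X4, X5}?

We examine all 2 paths between X0 and X1:
Path 1: X0 → X4 ← X1
  X4 is a collider and X4 is conditioned on, which opens it — no node blocks this path, so it is active.
Path 2: X0 → X5 ← X3 → X4 ← X1
  X3 is a fork here and X3 is conditioned on, so the path is blocked at X3.
Since the path X0 → X4 ← X1 is active, X0 and X1 are not d-separated given {X3, X4, X5}.

No — X0 and X1 are not d-separated given {X3, X4, X5}.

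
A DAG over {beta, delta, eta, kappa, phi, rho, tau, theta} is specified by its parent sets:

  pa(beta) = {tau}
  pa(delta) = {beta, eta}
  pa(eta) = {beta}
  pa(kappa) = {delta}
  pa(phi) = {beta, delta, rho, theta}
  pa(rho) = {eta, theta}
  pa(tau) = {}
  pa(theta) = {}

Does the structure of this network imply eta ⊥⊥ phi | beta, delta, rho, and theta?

There are 6 undirected paths between eta and phi; checking each against the conditioning set {beta, delta, rho, theta}:
Path 1: eta ← beta → phi
  beta is a fork here and beta is conditioned on, so the path is blocked at beta.
Path 2: eta ← beta → delta → phi
  beta is a fork here and beta is conditioned on, so the path is blocked at beta.
Path 3: eta → rho → phi
  rho is a chain here and rho is conditioned on, so the path is blocked at rho.
Path 4: eta → rho ← theta → phi
  theta is a fork here and theta is conditioned on, so the path is blocked at theta.
Path 5: eta → delta ← beta → phi
  beta is a fork here and beta is conditioned on, so the path is blocked at beta.
Path 6: eta → delta → phi
  delta is a chain here and delta is conditioned on, so the path is blocked at delta.
Every path is blocked, so eta and phi are d-separated given {beta, delta, rho, theta}.

Yes — eta and phi are d-separated given {beta, delta, rho, theta}.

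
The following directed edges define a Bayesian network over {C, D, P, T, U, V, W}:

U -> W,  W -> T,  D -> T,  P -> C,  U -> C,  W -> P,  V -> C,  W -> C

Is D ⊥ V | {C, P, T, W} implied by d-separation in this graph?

Yes

There are 3 undirected paths between D and V; checking each against the conditioning set {C, P, T, W}:
  1. D → T ← W ← U → C ← V — T:collider[open]; W:chain[blocks]; U:fork[open]; C:collider[open] ⇒ blocked
  2. D → T ← W → P → C ← V — T:collider[open]; W:fork[blocks]; P:chain[blocks]; C:collider[open] ⇒ blocked
  3. D → T ← W → C ← V — T:collider[open]; W:fork[blocks]; C:collider[open] ⇒ blocked
All paths are blocked; D ⊥ V | {C, P, T, W} holds.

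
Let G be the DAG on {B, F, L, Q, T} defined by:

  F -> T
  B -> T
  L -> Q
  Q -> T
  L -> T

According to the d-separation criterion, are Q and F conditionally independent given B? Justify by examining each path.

Yes

There are 2 undirected paths between Q and F; checking each against the conditioning set {B}:
Path 1: Q ← L → T ← F
  T is a collider here and neither T nor any of its descendants is conditioned on, so the collider stays closed — the path is blocked at T.
Path 2: Q → T ← F
  T is a collider here and neither T nor any of its descendants is conditioned on, so the collider stays closed — the path is blocked at T.
All paths are blocked; Q ⊥ F | {B} holds.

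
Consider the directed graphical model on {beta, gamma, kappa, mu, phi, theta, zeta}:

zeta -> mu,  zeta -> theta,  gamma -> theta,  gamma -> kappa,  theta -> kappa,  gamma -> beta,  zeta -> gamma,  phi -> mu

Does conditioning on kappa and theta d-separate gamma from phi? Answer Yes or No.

Yes — gamma and phi are d-separated given {kappa, theta}.

3 paths connect gamma and phi; each must be blocked for d-separation to hold:
Path 1: gamma → kappa ← theta ← zeta → mu ← phi
  theta is a chain here and theta is conditioned on, so the path is blocked at theta.
Path 2: gamma ← zeta → mu ← phi
  mu is a collider here and neither mu nor any of its descendants is conditioned on, so the collider stays closed — the path is blocked at mu.
Path 3: gamma → theta ← zeta → mu ← phi
  mu is a collider here and neither mu nor any of its descendants is conditioned on, so the collider stays closed — the path is blocked at mu.
All paths are blocked; gamma ⊥ phi | {kappa, theta} holds.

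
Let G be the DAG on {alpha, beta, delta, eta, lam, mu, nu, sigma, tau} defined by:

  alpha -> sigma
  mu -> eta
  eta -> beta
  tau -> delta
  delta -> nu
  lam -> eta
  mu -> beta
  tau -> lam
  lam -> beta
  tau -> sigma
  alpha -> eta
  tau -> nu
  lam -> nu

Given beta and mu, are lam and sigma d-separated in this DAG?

No — lam and sigma are not d-separated given {beta, mu}.

There are 6 undirected paths between lam and sigma; checking each against the conditioning set {beta, mu}:
Path 1: lam ← tau → sigma
  tau is a fork and tau is not conditioned on — no node blocks this path, so it is active.
Path 2: lam → eta ← alpha → sigma
  eta is a collider and its descendant beta is conditioned on, which opens it; alpha is a fork and alpha is not conditioned on — no node blocks this path, so it is active.
Path 3: lam → nu ← tau → sigma
  nu is a collider here and neither nu nor any of its descendants is conditioned on, so the collider stays closed — the path is blocked at nu.
Path 4: lam → nu ← delta ← tau → sigma
  nu is a collider here and neither nu nor any of its descendants is conditioned on, so the collider stays closed — the path is blocked at nu.
Path 5: lam → beta ← mu → eta ← alpha → sigma
  mu is a fork here and mu is conditioned on, so the path is blocked at mu.
Path 6: lam → beta ← eta ← alpha → sigma
  beta is a collider and beta is conditioned on, which opens it; eta is a chain and eta is not conditioned on; alpha is a fork and alpha is not conditioned on — no node blocks this path, so it is active.
At least one path is unblocked, so d-separation fails.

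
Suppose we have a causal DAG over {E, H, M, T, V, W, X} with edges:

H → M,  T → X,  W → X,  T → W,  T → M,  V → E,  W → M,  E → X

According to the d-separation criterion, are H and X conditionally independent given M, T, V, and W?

Yes

There are 4 undirected paths between H and X; checking each against the conditioning set {M, T, V, W}:
  1. H → M ← T → X — M:collider[open]; T:fork[blocks] ⇒ blocked
  2. H → M ← T → W → X — M:collider[open]; T:fork[blocks]; W:chain[blocks] ⇒ blocked
  3. H → M ← W → X — M:collider[open]; W:fork[blocks] ⇒ blocked
  4. H → M ← W ← T → X — M:collider[open]; W:chain[blocks]; T:fork[blocks] ⇒ blocked
All paths are blocked; H ⊥ X | {M, T, V, W} holds.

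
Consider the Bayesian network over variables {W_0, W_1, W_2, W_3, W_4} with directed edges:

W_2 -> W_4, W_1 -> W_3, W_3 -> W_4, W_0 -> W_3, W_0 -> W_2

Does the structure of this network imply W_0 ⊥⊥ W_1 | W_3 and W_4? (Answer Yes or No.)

Enumerating the 2 paths from W_0 to W_1 and testing each for blocking by {W_3, W_4}:
Path 1: W_0 → W_3 ← W_1
  W_3 is a collider and W_3 is conditioned on, which opens it — no node blocks this path, so it is active.
Path 2: W_0 → W_2 → W_4 ← W_3 ← W_1
  W_3 is a chain here and W_3 is conditioned on, so the path is blocked at W_3.
At least one path is unblocked, so d-separation fails.

No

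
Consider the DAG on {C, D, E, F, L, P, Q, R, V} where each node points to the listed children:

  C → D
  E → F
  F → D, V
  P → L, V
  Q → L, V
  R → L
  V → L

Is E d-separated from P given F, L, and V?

Yes

Enumerating the 3 paths from E to P and testing each for blocking by {F, L, V}:
  1. E → F → V ← Q → L ← P — F:chain[blocks]; V:collider[open]; Q:fork[open]; L:collider[open] ⇒ blocked
  2. E → F → V ← P — F:chain[blocks]; V:collider[open] ⇒ blocked
  3. E → F → V → L ← P — F:chain[blocks]; V:chain[blocks]; L:collider[open] ⇒ blocked
Every path is blocked, so E and P are d-separated given {F, L, V}.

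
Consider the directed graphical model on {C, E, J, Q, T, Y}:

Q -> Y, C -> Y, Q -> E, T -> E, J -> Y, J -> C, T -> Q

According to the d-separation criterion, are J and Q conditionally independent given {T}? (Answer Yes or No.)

Yes

2 paths connect J and Q; each must be blocked for d-separation to hold:
Path 1: J → Y ← Q
  Y is a collider here and neither Y nor any of its descendants is conditioned on, so the collider stays closed — the path is blocked at Y.
Path 2: J → C → Y ← Q
  Y is a collider here and neither Y nor any of its descendants is conditioned on, so the collider stays closed — the path is blocked at Y.
Since every path is blocked, d-separation holds.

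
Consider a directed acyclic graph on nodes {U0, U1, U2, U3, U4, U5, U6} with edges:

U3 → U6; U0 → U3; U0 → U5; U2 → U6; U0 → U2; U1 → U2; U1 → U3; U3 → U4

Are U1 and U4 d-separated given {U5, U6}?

We examine all 3 paths between U1 and U4:
  1. U1 → U3 → U4 — U3:chain[open] ⇒ active
  2. U1 → U2 ← U0 → U3 → U4 — U2:collider[open]; U0:fork[open]; U3:chain[open] ⇒ active
  3. U1 → U2 → U6 ← U3 → U4 — U2:chain[open]; U6:collider[open]; U3:fork[open] ⇒ active
Since the path U1 → U3 → U4 is active, U1 and U4 are not d-separated given {U5, U6}.

No — U1 and U4 are not d-separated given {U5, U6}.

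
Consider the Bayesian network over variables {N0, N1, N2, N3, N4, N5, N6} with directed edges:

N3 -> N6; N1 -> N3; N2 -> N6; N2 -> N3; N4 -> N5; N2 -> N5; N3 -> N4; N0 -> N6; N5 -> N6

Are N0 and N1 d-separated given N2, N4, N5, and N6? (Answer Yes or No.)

We examine all 5 paths between N0 and N1:
Path 1: N0 → N6 ← N3 ← N1
  N6 is a collider and N6 is conditioned on, which opens it; N3 is a chain and N3 is not conditioned on — no node blocks this path, so it is active.
Path 2: N0 → N6 ← N2 → N3 ← N1
  N2 is a fork here and N2 is conditioned on, so the path is blocked at N2.
Path 3: N0 → N6 ← N2 → N5 ← N4 ← N3 ← N1
  N2 is a fork here and N2 is conditioned on, so the path is blocked at N2.
Path 4: N0 → N6 ← N5 ← N2 → N3 ← N1
  N5 is a chain here and N5 is conditioned on, so the path is blocked at N5.
Path 5: N0 → N6 ← N5 ← N4 ← N3 ← N1
  N5 is a chain here and N5 is conditioned on, so the path is blocked at N5.
At least one path is unblocked, so d-separation fails.

No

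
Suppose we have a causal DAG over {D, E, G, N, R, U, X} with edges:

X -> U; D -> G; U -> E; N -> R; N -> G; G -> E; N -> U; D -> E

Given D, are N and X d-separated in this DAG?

Enumerating the 3 paths from N to X and testing each for blocking by {D}:
Path 1: N → G ← D → E ← U ← X
  G is a collider here and neither G nor any of its descendants is conditioned on, so the collider stays closed — the path is blocked at G.
Path 2: N → G → E ← U ← X
  E is a collider here and neither E nor any of its descendants is conditioned on, so the collider stays closed — the path is blocked at E.
Path 3: N → U ← X
  U is a collider here and neither U nor any of its descendants is conditioned on, so the collider stays closed — the path is blocked at U.
Every path is blocked, so N and X are d-separated given {D}.

Yes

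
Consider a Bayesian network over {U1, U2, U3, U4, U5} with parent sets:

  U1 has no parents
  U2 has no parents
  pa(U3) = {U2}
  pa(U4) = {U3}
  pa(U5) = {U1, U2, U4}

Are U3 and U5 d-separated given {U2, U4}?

Yes

There are 2 undirected paths between U3 and U5; checking each against the conditioning set {U2, U4}:
Path 1: U3 → U4 → U5
  U4 is a chain here and U4 is conditioned on, so the path is blocked at U4.
Path 2: U3 ← U2 → U5
  U2 is a fork here and U2 is conditioned on, so the path is blocked at U2.
All paths are blocked; U3 ⊥ U5 | {U2, U4} holds.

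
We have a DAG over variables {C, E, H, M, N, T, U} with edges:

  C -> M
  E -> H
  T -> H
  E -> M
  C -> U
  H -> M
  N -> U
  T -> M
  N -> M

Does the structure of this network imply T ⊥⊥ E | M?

No

There are 4 undirected paths between T and E; checking each against the conditioning set {M}:
  1. T → M ← E — M:collider[open] ⇒ active
  2. T → M ← H ← E — M:collider[open]; H:chain[open] ⇒ active
  3. T → H → M ← E — H:chain[open]; M:collider[open] ⇒ active
  4. T → H ← E — H:collider[open] ⇒ active
Because an active path exists, T and E are not d-separated.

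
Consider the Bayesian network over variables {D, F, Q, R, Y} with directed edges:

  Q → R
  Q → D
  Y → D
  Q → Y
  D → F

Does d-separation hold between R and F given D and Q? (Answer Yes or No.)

We examine all 2 paths between R and F:
Path 1: R ← Q → D → F
  Q is a fork here and Q is conditioned on, so the path is blocked at Q.
Path 2: R ← Q → Y → D → F
  Q is a fork here and Q is conditioned on, so the path is blocked at Q.
Since every path is blocked, d-separation holds.

Yes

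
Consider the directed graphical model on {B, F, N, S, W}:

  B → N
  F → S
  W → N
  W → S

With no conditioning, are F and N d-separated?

Yes — F and N are d-separated given ∅.

Only one path connects F and N:
  1. F → S ← W → N — S:collider[blocks]; W:fork[open] ⇒ blocked
Every path is blocked, so F and N are d-separated given ∅.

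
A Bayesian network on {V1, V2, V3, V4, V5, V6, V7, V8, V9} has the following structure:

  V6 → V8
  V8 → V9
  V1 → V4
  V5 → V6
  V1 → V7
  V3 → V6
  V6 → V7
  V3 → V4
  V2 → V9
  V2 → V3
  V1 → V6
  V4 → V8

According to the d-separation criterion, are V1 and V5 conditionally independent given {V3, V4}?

Yes

6 paths connect V1 and V5; each must be blocked for d-separation to hold:
Path 1: V1 → V4 → V8 → V9 ← V2 → V3 → V6 ← V5
  V4 is a chain here and V4 is conditioned on, so the path is blocked at V4.
Path 2: V1 → V4 → V8 ← V6 ← V5
  V4 is a chain here and V4 is conditioned on, so the path is blocked at V4.
Path 3: V1 → V4 ← V3 ← V2 → V9 ← V8 ← V6 ← V5
  V3 is a chain here and V3 is conditioned on, so the path is blocked at V3.
Path 4: V1 → V4 ← V3 → V6 ← V5
  V3 is a fork here and V3 is conditioned on, so the path is blocked at V3.
Path 5: V1 → V7 ← V6 ← V5
  V7 is a collider here and neither V7 nor any of its descendants is conditioned on, so the collider stays closed — the path is blocked at V7.
Path 6: V1 → V6 ← V5
  V6 is a collider here and neither V6 nor any of its descendants is conditioned on, so the collider stays closed — the path is blocked at V6.
Since every path is blocked, d-separation holds.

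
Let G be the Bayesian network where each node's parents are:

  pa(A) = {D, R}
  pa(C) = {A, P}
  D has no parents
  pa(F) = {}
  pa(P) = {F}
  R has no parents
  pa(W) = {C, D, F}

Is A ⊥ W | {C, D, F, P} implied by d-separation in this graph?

There are 3 undirected paths between A and W; checking each against the conditioning set {C, D, F, P}:
Path 1: A → C → W
  C is a chain here and C is conditioned on, so the path is blocked at C.
Path 2: A → C ← P ← F → W
  P is a chain here and P is conditioned on, so the path is blocked at P.
Path 3: A ← D → W
  D is a fork here and D is conditioned on, so the path is blocked at D.
All paths are blocked; A ⊥ W | {C, D, F, P} holds.

Yes — A and W are d-separated given {C, D, F, P}.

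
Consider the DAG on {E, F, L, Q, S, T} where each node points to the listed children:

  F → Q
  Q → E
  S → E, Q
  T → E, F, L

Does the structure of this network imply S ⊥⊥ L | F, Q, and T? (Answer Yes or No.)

Yes — S and L are d-separated given {F, Q, T}.

There are 4 undirected paths between S and L; checking each against the conditioning set {F, Q, T}:
Path 1: S → E ← Q ← F ← T → L
  E is a collider here and neither E nor any of its descendants is conditioned on, so the collider stays closed — the path is blocked at E.
Path 2: S → E ← T → L
  E is a collider here and neither E nor any of its descendants is conditioned on, so the collider stays closed — the path is blocked at E.
Path 3: S → Q → E ← T → L
  Q is a chain here and Q is conditioned on, so the path is blocked at Q.
Path 4: S → Q ← F ← T → L
  F is a chain here and F is conditioned on, so the path is blocked at F.
All paths are blocked; S ⊥ L | {F, Q, T} holds.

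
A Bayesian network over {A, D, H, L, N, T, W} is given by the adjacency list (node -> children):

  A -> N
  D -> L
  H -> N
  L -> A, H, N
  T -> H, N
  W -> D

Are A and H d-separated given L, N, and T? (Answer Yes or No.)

No — A and H are not d-separated given {L, N, T}.

6 paths connect A and H; each must be blocked for d-separation to hold:
  1. A ← L → H — L:fork[blocks] ⇒ blocked
  2. A ← L → N ← H — L:fork[blocks]; N:collider[open] ⇒ blocked
  3. A ← L → N ← T → H — L:fork[blocks]; N:collider[open]; T:fork[blocks] ⇒ blocked
  4. A → N ← H — N:collider[open] ⇒ active
  5. A → N ← T → H — N:collider[open]; T:fork[blocks] ⇒ blocked
  6. A → N ← L → H — N:collider[open]; L:fork[blocks] ⇒ blocked
At least one path is unblocked, so d-separation fails.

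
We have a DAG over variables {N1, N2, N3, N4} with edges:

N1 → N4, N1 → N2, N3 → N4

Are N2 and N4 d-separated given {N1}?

Only one path connects N2 and N4:
Path 1: N2 ← N1 → N4
  N1 is a fork here and N1 is conditioned on, so the path is blocked at N1.
Every path is blocked, so N2 and N4 are d-separated given {N1}.

Yes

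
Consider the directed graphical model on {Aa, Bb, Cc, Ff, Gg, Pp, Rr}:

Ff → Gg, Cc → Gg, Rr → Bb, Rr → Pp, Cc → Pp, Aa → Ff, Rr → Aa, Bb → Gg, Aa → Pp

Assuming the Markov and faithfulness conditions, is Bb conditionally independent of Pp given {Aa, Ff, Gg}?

No

We examine all 6 paths between Bb and Pp:
Path 1: Bb → Gg ← Cc → Pp
  Gg is a collider and Gg is conditioned on, which opens it; Cc is a fork and Cc is not conditioned on — no node blocks this path, so it is active.
Path 2: Bb → Gg ← Ff ← Aa → Pp
  Ff is a chain here and Ff is conditioned on, so the path is blocked at Ff.
Path 3: Bb → Gg ← Ff ← Aa ← Rr → Pp
  Ff is a chain here and Ff is conditioned on, so the path is blocked at Ff.
Path 4: Bb ← Rr → Aa → Pp
  Aa is a chain here and Aa is conditioned on, so the path is blocked at Aa.
Path 5: Bb ← Rr → Aa → Ff → Gg ← Cc → Pp
  Aa is a chain here and Aa is conditioned on, so the path is blocked at Aa.
Path 6: Bb ← Rr → Pp
  Rr is a fork and Rr is not conditioned on — no node blocks this path, so it is active.
Since the path Bb → Gg ← Cc → Pp is active, Bb and Pp are not d-separated given {Aa, Ff, Gg}.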